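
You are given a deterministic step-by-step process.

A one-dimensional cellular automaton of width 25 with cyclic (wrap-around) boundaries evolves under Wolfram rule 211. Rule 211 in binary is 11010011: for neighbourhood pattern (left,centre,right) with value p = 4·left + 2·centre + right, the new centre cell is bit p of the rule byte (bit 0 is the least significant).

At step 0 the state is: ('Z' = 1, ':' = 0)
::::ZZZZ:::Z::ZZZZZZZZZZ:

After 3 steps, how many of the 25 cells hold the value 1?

t=0: ::::ZZZZ:::Z::ZZZZZZZZZZ:
t=1: ZZZZ:ZZZZZZ:ZZ:ZZZZZZZZZZ
t=2: ZZZZ::ZZZZZ::Z::ZZZZZZZZZ
t=3: ZZZZZZ:ZZZZZZ:ZZ:ZZZZZZZZ

22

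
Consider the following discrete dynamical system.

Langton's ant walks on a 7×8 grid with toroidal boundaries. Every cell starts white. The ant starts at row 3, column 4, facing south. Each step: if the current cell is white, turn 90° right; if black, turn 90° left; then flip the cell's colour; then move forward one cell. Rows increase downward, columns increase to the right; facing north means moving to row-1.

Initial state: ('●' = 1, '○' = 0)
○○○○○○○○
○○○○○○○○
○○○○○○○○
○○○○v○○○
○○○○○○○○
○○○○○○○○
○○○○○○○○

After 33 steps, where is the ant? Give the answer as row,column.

gen 0: ○○○○○○○○
○○○○○○○○
○○○○○○○○
○○○○v○○○
○○○○○○○○
○○○○○○○○
○○○○○○○○
gen 1: ○○○○○○○○
○○○○○○○○
○○○○○○○○
○○○<●○○○
○○○○○○○○
○○○○○○○○
○○○○○○○○
gen 2: ○○○○○○○○
○○○○○○○○
○○○^○○○○
○○○●●○○○
○○○○○○○○
○○○○○○○○
○○○○○○○○
gen 3: ○○○○○○○○
○○○○○○○○
○○○●>○○○
○○○●●○○○
○○○○○○○○
○○○○○○○○
○○○○○○○○
gen 4: ○○○○○○○○
○○○○○○○○
○○○●●○○○
○○○●v○○○
○○○○○○○○
○○○○○○○○
○○○○○○○○
gen 5: ○○○○○○○○
○○○○○○○○
○○○●●○○○
○○○●○>○○
○○○○○○○○
○○○○○○○○
○○○○○○○○
gen 6: ○○○○○○○○
○○○○○○○○
○○○●●○○○
○○○●○●○○
○○○○○v○○
○○○○○○○○
○○○○○○○○
gen 7: ○○○○○○○○
○○○○○○○○
○○○●●○○○
○○○●○●○○
○○○○<●○○
○○○○○○○○
○○○○○○○○
gen 8: ○○○○○○○○
○○○○○○○○
○○○●●○○○
○○○●^●○○
○○○○●●○○
○○○○○○○○
○○○○○○○○
gen 9: ○○○○○○○○
○○○○○○○○
○○○●●○○○
○○○●●>○○
○○○○●●○○
○○○○○○○○
○○○○○○○○
gen 10: ○○○○○○○○
○○○○○○○○
○○○●●^○○
○○○●●○○○
○○○○●●○○
○○○○○○○○
○○○○○○○○
gen 11: ○○○○○○○○
○○○○○○○○
○○○●●●>○
○○○●●○○○
○○○○●●○○
○○○○○○○○
○○○○○○○○
gen 12: ○○○○○○○○
○○○○○○○○
○○○●●●●○
○○○●●○v○
○○○○●●○○
○○○○○○○○
○○○○○○○○
gen 13: ○○○○○○○○
○○○○○○○○
○○○●●●●○
○○○●●<●○
○○○○●●○○
○○○○○○○○
○○○○○○○○
gen 14: ○○○○○○○○
○○○○○○○○
○○○●●^●○
○○○●●●●○
○○○○●●○○
○○○○○○○○
○○○○○○○○
gen 15: ○○○○○○○○
○○○○○○○○
○○○●<○●○
○○○●●●●○
○○○○●●○○
○○○○○○○○
○○○○○○○○
gen 16: ○○○○○○○○
○○○○○○○○
○○○●○○●○
○○○●v●●○
○○○○●●○○
○○○○○○○○
○○○○○○○○
gen 17: ○○○○○○○○
○○○○○○○○
○○○●○○●○
○○○●○>●○
○○○○●●○○
○○○○○○○○
○○○○○○○○
gen 18: ○○○○○○○○
○○○○○○○○
○○○●○^●○
○○○●○○●○
○○○○●●○○
○○○○○○○○
○○○○○○○○
gen 19: ○○○○○○○○
○○○○○○○○
○○○●○●>○
○○○●○○●○
○○○○●●○○
○○○○○○○○
○○○○○○○○
gen 20: ○○○○○○○○
○○○○○○^○
○○○●○●○○
○○○●○○●○
○○○○●●○○
○○○○○○○○
○○○○○○○○
gen 21: ○○○○○○○○
○○○○○○●>
○○○●○●○○
○○○●○○●○
○○○○●●○○
○○○○○○○○
○○○○○○○○
gen 22: ○○○○○○○○
○○○○○○●●
○○○●○●○v
○○○●○○●○
○○○○●●○○
○○○○○○○○
○○○○○○○○
gen 23: ○○○○○○○○
○○○○○○●●
○○○●○●<●
○○○●○○●○
○○○○●●○○
○○○○○○○○
○○○○○○○○
gen 24: ○○○○○○○○
○○○○○○^●
○○○●○●●●
○○○●○○●○
○○○○●●○○
○○○○○○○○
○○○○○○○○
gen 25: ○○○○○○○○
○○○○○<○●
○○○●○●●●
○○○●○○●○
○○○○●●○○
○○○○○○○○
○○○○○○○○
gen 26: ○○○○○^○○
○○○○○●○●
○○○●○●●●
○○○●○○●○
○○○○●●○○
○○○○○○○○
○○○○○○○○
gen 27: ○○○○○●>○
○○○○○●○●
○○○●○●●●
○○○●○○●○
○○○○●●○○
○○○○○○○○
○○○○○○○○
gen 28: ○○○○○●●○
○○○○○●v●
○○○●○●●●
○○○●○○●○
○○○○●●○○
○○○○○○○○
○○○○○○○○
gen 29: ○○○○○●●○
○○○○○<●●
○○○●○●●●
○○○●○○●○
○○○○●●○○
○○○○○○○○
○○○○○○○○
gen 30: ○○○○○●●○
○○○○○○●●
○○○●○v●●
○○○●○○●○
○○○○●●○○
○○○○○○○○
○○○○○○○○
gen 31: ○○○○○●●○
○○○○○○●●
○○○●○○>●
○○○●○○●○
○○○○●●○○
○○○○○○○○
○○○○○○○○
gen 32: ○○○○○●●○
○○○○○○^●
○○○●○○○●
○○○●○○●○
○○○○●●○○
○○○○○○○○
○○○○○○○○
gen 33: ○○○○○●●○
○○○○○<○●
○○○●○○○●
○○○●○○●○
○○○○●●○○
○○○○○○○○
○○○○○○○○

1,5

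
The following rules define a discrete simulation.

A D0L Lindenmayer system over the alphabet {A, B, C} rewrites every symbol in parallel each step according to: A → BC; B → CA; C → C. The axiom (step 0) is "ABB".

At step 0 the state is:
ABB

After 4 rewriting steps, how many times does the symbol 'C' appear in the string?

[0] ABB
[1] BCCACA
[2] CACCBCCBC
[3] CBCCCCACCCAC
[4] CCACCCCBCCCCBCC

12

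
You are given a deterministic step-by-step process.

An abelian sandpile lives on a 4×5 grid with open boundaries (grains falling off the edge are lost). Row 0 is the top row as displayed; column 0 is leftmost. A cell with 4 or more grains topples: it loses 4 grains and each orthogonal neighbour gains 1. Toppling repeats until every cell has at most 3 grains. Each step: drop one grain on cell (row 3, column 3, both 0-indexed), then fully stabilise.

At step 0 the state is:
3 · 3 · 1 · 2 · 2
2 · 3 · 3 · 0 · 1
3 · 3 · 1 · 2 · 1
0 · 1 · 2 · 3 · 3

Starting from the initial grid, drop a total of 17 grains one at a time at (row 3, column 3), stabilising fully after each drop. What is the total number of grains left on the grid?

37

0) 3 · 3 · 1 · 2 · 2
2 · 3 · 3 · 0 · 1
3 · 3 · 1 · 2 · 1
0 · 1 · 2 · 3 · 3
1) 3 · 3 · 1 · 2 · 2
2 · 3 · 3 · 0 · 1
3 · 3 · 1 · 3 · 2
0 · 1 · 3 · 1 · 0
2) 3 · 3 · 1 · 2 · 2
2 · 3 · 3 · 0 · 1
3 · 3 · 1 · 3 · 2
0 · 1 · 3 · 2 · 0
3) 3 · 3 · 1 · 2 · 2
2 · 3 · 3 · 0 · 1
3 · 3 · 1 · 3 · 2
0 · 1 · 3 · 3 · 0
4) 3 · 3 · 1 · 2 · 2
2 · 3 · 3 · 1 · 1
3 · 3 · 3 · 0 · 3
0 · 2 · 0 · 2 · 1
5) 3 · 3 · 1 · 2 · 2
2 · 3 · 3 · 1 · 1
3 · 3 · 3 · 0 · 3
0 · 2 · 0 · 3 · 1
6) 3 · 3 · 1 · 2 · 2
2 · 3 · 3 · 1 · 1
3 · 3 · 3 · 1 · 3
0 · 2 · 1 · 0 · 2
7) 3 · 3 · 1 · 2 · 2
2 · 3 · 3 · 1 · 1
3 · 3 · 3 · 1 · 3
0 · 2 · 1 · 1 · 2
8) 3 · 3 · 1 · 2 · 2
2 · 3 · 3 · 1 · 1
3 · 3 · 3 · 1 · 3
0 · 2 · 1 · 2 · 2
9) 3 · 3 · 1 · 2 · 2
2 · 3 · 3 · 1 · 1
3 · 3 · 3 · 1 · 3
0 · 2 · 1 · 3 · 2
10) 3 · 3 · 1 · 2 · 2
2 · 3 · 3 · 1 · 1
3 · 3 · 3 · 2 · 3
0 · 2 · 2 · 0 · 3
11) 3 · 3 · 1 · 2 · 2
2 · 3 · 3 · 1 · 1
3 · 3 · 3 · 2 · 3
0 · 2 · 2 · 1 · 3
12) 3 · 3 · 1 · 2 · 2
2 · 3 · 3 · 1 · 1
3 · 3 · 3 · 2 · 3
0 · 2 · 2 · 2 · 3
13) 3 · 3 · 1 · 2 · 2
2 · 3 · 3 · 1 · 1
3 · 3 · 3 · 2 · 3
0 · 2 · 2 · 3 · 3
14) 1 · 1 · 3 · 2 · 2
1 · 3 · 1 · 3 · 2
1 · 3 · 3 · 1 · 1
2 · 0 · 1 · 3 · 1
15) 1 · 1 · 3 · 2 · 2
1 · 3 · 1 · 3 · 2
1 · 3 · 3 · 2 · 1
2 · 0 · 2 · 0 · 2
16) 1 · 1 · 3 · 2 · 2
1 · 3 · 1 · 3 · 2
1 · 3 · 3 · 2 · 1
2 · 0 · 2 · 1 · 2
17) 1 · 1 · 3 · 2 · 2
1 · 3 · 1 · 3 · 2
1 · 3 · 3 · 2 · 1
2 · 0 · 2 · 2 · 2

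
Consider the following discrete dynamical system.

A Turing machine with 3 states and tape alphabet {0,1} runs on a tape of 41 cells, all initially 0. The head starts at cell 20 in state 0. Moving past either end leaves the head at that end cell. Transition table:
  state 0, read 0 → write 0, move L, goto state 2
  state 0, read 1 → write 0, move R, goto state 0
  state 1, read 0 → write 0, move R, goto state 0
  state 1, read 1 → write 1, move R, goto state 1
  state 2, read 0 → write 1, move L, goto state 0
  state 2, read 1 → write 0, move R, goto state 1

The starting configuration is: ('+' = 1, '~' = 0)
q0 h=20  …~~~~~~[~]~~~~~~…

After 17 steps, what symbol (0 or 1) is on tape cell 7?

gen 0: q0 h=20  …~~~~~~[~]~~~~~~…
gen 1: q2 h=19  …~~~~~~[~]~~~~~~…
gen 2: q0 h=18  …~~~~~~[~]+~~~~~…
gen 3: q2 h=17  …~~~~~~[~]~+~~~~…
gen 4: q0 h=16  …~~~~~~[~]+~+~~~…
gen 5: q2 h=15  …~~~~~~[~]~+~+~~…
gen 6: q0 h=14  …~~~~~~[~]+~+~+~…
gen 7: q2 h=13  …~~~~~~[~]~+~+~+…
gen 8: q0 h=12  …~~~~~~[~]+~+~+~…
gen 9: q2 h=11  …~~~~~~[~]~+~+~+…
gen 10: q0 h=10  …~~~~~~[~]+~+~+~…
gen 11: q2 h= 9  …~~~~~~[~]~+~+~+…
gen 12: q0 h= 8  …~~~~~~[~]+~+~+~…
gen 13: q2 h= 7  …~~~~~~[~]~+~+~+…
gen 14: q0 h= 6  |~~~~~~[~]+~+~+~…
gen 15: q2 h= 5  |~~~~~[~]~+~+~+…
gen 16: q0 h= 4  |~~~~[~]+~+~+~…
gen 17: q2 h= 3  |~~~[~]~+~+~+…

1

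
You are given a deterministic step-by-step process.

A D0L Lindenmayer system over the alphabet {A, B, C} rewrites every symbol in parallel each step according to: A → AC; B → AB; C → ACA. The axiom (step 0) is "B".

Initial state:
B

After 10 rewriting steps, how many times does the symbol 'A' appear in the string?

2378

k=0  B
k=1  AB
k=2  ACAB
k=3  ACACAACAB
k=4  ACACAACACAACACACAACAB
k=5  ACACAACACAACACACAACACAACACACAACACAACACAACACACAACAB
k=6  ACACAACACAACACACAACACAACACACAACACAACACAACACACAACACAACACACAACACAACACAACACACAACACAACACACAACACAACACACAACACAACACAACACACAACAB
k=7  ACACAACACAACACACAACACAACACACAACACAACACAACACACAACACAACACACA…AACACAACACACAACACAACACACAACACAACACACAACACAACACAACACACAACAB  (len 289)
k=8  ACACAACACAACACACAACACAACACACAACACAACACAACACACAACACAACACACA…AACACAACACACAACACAACACACAACACAACACACAACACAACACAACACACAACAB  (len 697)
k=9  ACACAACACAACACACAACACAACACACAACACAACACAACACACAACACAACACACA…AACACAACACACAACACAACACACAACACAACACACAACACAACACAACACACAACAB  (len 1682)
k=10  ACACAACACAACACACAACACAACACACAACACAACACAACACACAACACAACACACA…AACACAACACACAACACAACACACAACACAACACACAACACAACACAACACACAACAB  (len 4060)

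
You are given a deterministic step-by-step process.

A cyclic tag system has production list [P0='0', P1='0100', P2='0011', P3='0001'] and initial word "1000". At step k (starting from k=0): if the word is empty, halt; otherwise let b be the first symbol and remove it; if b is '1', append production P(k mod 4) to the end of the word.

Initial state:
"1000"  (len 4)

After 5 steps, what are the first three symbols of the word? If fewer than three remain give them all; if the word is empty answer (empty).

gen 0: "1000"  (len 4)
gen 1: "0000"  (len 4)
gen 2: "000"  (len 3)
gen 3: "00"  (len 2)
gen 4: "0"  (len 1)
gen 5: (halted — word empty)

(empty)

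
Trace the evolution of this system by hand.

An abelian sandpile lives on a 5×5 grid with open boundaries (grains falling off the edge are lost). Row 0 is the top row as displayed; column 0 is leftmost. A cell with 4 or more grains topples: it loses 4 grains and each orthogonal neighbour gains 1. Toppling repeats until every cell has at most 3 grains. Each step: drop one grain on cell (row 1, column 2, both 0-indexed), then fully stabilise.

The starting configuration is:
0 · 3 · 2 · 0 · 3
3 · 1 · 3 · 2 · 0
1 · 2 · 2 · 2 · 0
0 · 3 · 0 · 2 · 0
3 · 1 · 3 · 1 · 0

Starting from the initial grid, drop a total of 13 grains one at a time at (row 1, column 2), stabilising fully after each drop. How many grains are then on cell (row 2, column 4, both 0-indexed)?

[0] 0 · 3 · 2 · 0 · 3
3 · 1 · 3 · 2 · 0
1 · 2 · 2 · 2 · 0
0 · 3 · 0 · 2 · 0
3 · 1 · 3 · 1 · 0
[1] 0 · 3 · 3 · 0 · 3
3 · 2 · 0 · 3 · 0
1 · 2 · 3 · 2 · 0
0 · 3 · 0 · 2 · 0
3 · 1 · 3 · 1 · 0
[2] 0 · 3 · 3 · 0 · 3
3 · 2 · 1 · 3 · 0
1 · 2 · 3 · 2 · 0
0 · 3 · 0 · 2 · 0
3 · 1 · 3 · 1 · 0
[3] 0 · 3 · 3 · 0 · 3
3 · 2 · 2 · 3 · 0
1 · 2 · 3 · 2 · 0
0 · 3 · 0 · 2 · 0
3 · 1 · 3 · 1 · 0
[4] 0 · 3 · 3 · 0 · 3
3 · 2 · 3 · 3 · 0
1 · 2 · 3 · 2 · 0
0 · 3 · 0 · 2 · 0
3 · 1 · 3 · 1 · 0
[5] 2 · 1 · 2 · 2 · 3
0 · 3 · 0 · 2 · 1
3 · 1 · 3 · 0 · 1
1 · 0 · 2 · 3 · 0
3 · 2 · 3 · 1 · 0
[6] 2 · 1 · 2 · 2 · 3
0 · 3 · 1 · 2 · 1
3 · 1 · 3 · 0 · 1
1 · 0 · 2 · 3 · 0
3 · 2 · 3 · 1 · 0
[7] 2 · 1 · 2 · 2 · 3
0 · 3 · 2 · 2 · 1
3 · 1 · 3 · 0 · 1
1 · 0 · 2 · 3 · 0
3 · 2 · 3 · 1 · 0
[8] 2 · 1 · 2 · 2 · 3
0 · 3 · 3 · 2 · 1
3 · 1 · 3 · 0 · 1
1 · 0 · 2 · 3 · 0
3 · 2 · 3 · 1 · 0
[9] 2 · 2 · 3 · 2 · 3
1 · 0 · 2 · 3 · 1
3 · 3 · 0 · 1 · 1
1 · 0 · 3 · 3 · 0
3 · 2 · 3 · 1 · 0
[10] 2 · 2 · 3 · 2 · 3
1 · 0 · 3 · 3 · 1
3 · 3 · 0 · 1 · 1
1 · 0 · 3 · 3 · 0
3 · 2 · 3 · 1 · 0
[11] 2 · 3 · 1 · 1 · 0
1 · 1 · 2 · 1 · 3
3 · 3 · 1 · 2 · 1
1 · 0 · 3 · 3 · 0
3 · 2 · 3 · 1 · 0
[12] 2 · 3 · 1 · 1 · 0
1 · 1 · 3 · 1 · 3
3 · 3 · 1 · 2 · 1
1 · 0 · 3 · 3 · 0
3 · 2 · 3 · 1 · 0
[13] 2 · 3 · 2 · 1 · 0
1 · 2 · 0 · 2 · 3
3 · 3 · 2 · 2 · 1
1 · 0 · 3 · 3 · 0
3 · 2 · 3 · 1 · 0

1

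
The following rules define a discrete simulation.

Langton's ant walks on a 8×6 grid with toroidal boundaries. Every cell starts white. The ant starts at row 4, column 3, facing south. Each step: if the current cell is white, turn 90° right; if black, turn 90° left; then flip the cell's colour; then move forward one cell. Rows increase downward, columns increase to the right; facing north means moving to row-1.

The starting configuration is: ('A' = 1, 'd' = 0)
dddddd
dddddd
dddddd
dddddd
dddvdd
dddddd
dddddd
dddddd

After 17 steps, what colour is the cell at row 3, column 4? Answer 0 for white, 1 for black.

0

0) dddddd
dddddd
dddddd
dddddd
dddvdd
dddddd
dddddd
dddddd
1) dddddd
dddddd
dddddd
dddddd
dd<Add
dddddd
dddddd
dddddd
2) dddddd
dddddd
dddddd
dd^ddd
ddAAdd
dddddd
dddddd
dddddd
3) dddddd
dddddd
dddddd
ddA>dd
ddAAdd
dddddd
dddddd
dddddd
4) dddddd
dddddd
dddddd
ddAAdd
ddAvdd
dddddd
dddddd
dddddd
5) dddddd
dddddd
dddddd
ddAAdd
ddAd>d
dddddd
dddddd
dddddd
6) dddddd
dddddd
dddddd
ddAAdd
ddAdAd
ddddvd
dddddd
dddddd
7) dddddd
dddddd
dddddd
ddAAdd
ddAdAd
ddd<Ad
dddddd
dddddd
8) dddddd
dddddd
dddddd
ddAAdd
ddA^Ad
dddAAd
dddddd
dddddd
9) dddddd
dddddd
dddddd
ddAAdd
ddAA>d
dddAAd
dddddd
dddddd
10) dddddd
dddddd
dddddd
ddAA^d
ddAAdd
dddAAd
dddddd
dddddd
11) dddddd
dddddd
dddddd
ddAAA>
ddAAdd
dddAAd
dddddd
dddddd
12) dddddd
dddddd
dddddd
ddAAAA
ddAAdv
dddAAd
dddddd
dddddd
13) dddddd
dddddd
dddddd
ddAAAA
ddAA<A
dddAAd
dddddd
dddddd
14) dddddd
dddddd
dddddd
ddAA^A
ddAAAA
dddAAd
dddddd
dddddd
15) dddddd
dddddd
dddddd
ddA<dA
ddAAAA
dddAAd
dddddd
dddddd
16) dddddd
dddddd
dddddd
ddAddA
ddAvAA
dddAAd
dddddd
dddddd
17) dddddd
dddddd
dddddd
ddAddA
ddAd>A
dddAAd
dddddd
dddddd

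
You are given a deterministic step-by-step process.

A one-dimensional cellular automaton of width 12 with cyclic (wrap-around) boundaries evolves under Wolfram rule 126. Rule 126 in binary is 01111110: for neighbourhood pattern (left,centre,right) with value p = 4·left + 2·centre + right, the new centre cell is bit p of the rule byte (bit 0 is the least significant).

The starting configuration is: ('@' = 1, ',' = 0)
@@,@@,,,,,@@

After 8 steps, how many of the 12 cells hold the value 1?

8

0) @@,@@,,,,,@@
1) ,@@@@@,,,@@,
2) @@,,,@@,@@@@
3) ,@@,@@@@@,,,
4) @@@@@,,,@@,,
5) @,,,@@,@@@@@
6) @@,@@@@@,,,,
7) @@@@,,,@@,,@
8) ,,,@@,@@@@@@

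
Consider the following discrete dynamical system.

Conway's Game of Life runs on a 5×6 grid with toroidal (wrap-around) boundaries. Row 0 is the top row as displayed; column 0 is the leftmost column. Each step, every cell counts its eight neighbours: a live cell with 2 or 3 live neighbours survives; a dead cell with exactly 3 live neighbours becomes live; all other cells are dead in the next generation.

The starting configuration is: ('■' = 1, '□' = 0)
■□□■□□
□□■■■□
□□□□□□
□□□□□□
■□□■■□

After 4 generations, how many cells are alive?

0) ■□□■□□
□□■■■□
□□□□□□
□□□□□□
■□□■■□
1) □■□□□□
□□■■■□
□□□■□□
□□□□□□
□□□■■■
2) □□□□□■
□□■■■□
□□■■■□
□□□■□□
□□□□■□
3) □□□□□■
□□■□□■
□□□□□□
□□■□□□
□□□□■□
4) □□□□■■
□□□□□□
□□□□□□
□□□□□□
□□□□□□

2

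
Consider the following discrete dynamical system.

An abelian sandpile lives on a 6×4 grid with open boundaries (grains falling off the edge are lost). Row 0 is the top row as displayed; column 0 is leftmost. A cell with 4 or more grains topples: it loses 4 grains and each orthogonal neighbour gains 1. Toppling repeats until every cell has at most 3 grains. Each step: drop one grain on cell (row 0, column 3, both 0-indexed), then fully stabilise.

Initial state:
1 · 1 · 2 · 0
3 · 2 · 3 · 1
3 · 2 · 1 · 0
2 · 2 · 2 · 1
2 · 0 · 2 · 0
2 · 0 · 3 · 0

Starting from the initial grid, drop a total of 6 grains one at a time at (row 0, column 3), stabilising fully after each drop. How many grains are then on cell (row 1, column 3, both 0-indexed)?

2

step 0: 1 · 1 · 2 · 0
3 · 2 · 3 · 1
3 · 2 · 1 · 0
2 · 2 · 2 · 1
2 · 0 · 2 · 0
2 · 0 · 3 · 0
step 1: 1 · 1 · 2 · 1
3 · 2 · 3 · 1
3 · 2 · 1 · 0
2 · 2 · 2 · 1
2 · 0 · 2 · 0
2 · 0 · 3 · 0
step 2: 1 · 1 · 2 · 2
3 · 2 · 3 · 1
3 · 2 · 1 · 0
2 · 2 · 2 · 1
2 · 0 · 2 · 0
2 · 0 · 3 · 0
step 3: 1 · 1 · 2 · 3
3 · 2 · 3 · 1
3 · 2 · 1 · 0
2 · 2 · 2 · 1
2 · 0 · 2 · 0
2 · 0 · 3 · 0
step 4: 1 · 1 · 3 · 0
3 · 2 · 3 · 2
3 · 2 · 1 · 0
2 · 2 · 2 · 1
2 · 0 · 2 · 0
2 · 0 · 3 · 0
step 5: 1 · 1 · 3 · 1
3 · 2 · 3 · 2
3 · 2 · 1 · 0
2 · 2 · 2 · 1
2 · 0 · 2 · 0
2 · 0 · 3 · 0
step 6: 1 · 1 · 3 · 2
3 · 2 · 3 · 2
3 · 2 · 1 · 0
2 · 2 · 2 · 1
2 · 0 · 2 · 0
2 · 0 · 3 · 0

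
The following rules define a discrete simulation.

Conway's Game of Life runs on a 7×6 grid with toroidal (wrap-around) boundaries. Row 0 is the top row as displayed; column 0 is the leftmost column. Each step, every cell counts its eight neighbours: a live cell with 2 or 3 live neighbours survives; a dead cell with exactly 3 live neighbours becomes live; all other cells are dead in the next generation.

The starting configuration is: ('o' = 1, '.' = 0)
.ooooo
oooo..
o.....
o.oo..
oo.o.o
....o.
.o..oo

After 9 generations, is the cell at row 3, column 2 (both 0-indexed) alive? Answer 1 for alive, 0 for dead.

[0] .ooooo
oooo..
o.....
o.oo..
oo.o.o
....o.
.o..oo
[1] ......
......
o....o
..ooo.
oo.o.o
.ooo..
.o....
[2] ......
......
...ooo
..oo..
o....o
...oo.
.o....
[3] ......
....o.
..ooo.
o.oo..
..o..o
o...oo
......
[4] ......
....o.
.oo.oo
.....o
..o...
o...oo
.....o
[5] ......
...ooo
o..ooo
oooooo
o...o.
o...oo
o...oo
[6] o..o..
o..o..
......
..o...
..o...
.o.o..
o...o.
[7] oo.oo.
......
......
......
.ooo..
.ooo..
oooooo
[8] ......
......
......
..o...
.o.o..
.....o
......
[9] ......
......
......
..o...
..o...
......
......

1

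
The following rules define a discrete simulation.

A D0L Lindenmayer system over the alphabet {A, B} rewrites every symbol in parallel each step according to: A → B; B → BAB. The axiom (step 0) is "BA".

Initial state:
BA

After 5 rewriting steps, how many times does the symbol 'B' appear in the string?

99

k=0  BA
k=1  BABB
k=2  BABBBABBAB
k=3  BABBBABBABBABBBABBABBBAB
k=4  BABBBABBABBABBBABBABBBABBABBBABBABBABBBABBABBBABBABBABBBAB
k=5  BABBBABBABBABBBABBABBBABBABBBABBABBABBBABBABBBABBABBABBBAB…BABBBABBABBABBBABBABBBABBABBABBBABBABBBABBABBBABBABBABBBAB  (len 140)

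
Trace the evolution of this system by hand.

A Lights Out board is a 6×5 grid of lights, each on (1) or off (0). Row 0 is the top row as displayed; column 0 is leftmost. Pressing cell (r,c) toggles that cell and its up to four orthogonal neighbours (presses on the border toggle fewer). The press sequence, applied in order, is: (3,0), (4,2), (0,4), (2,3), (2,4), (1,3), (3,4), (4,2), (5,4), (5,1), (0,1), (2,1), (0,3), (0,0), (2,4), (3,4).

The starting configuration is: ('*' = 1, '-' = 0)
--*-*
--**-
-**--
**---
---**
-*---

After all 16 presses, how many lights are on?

step 0: --*-*
--**-
-**--
**---
---**
-*---
step 1: --*-*
--**-
***--
-----
*--**
-*---
step 2: --*-*
--**-
***--
--*--
***-*
-**--
step 3: --**-
--***
***--
--*--
***-*
-**--
step 4: --**-
--*-*
**-**
--**-
***-*
-**--
step 5: --**-
--*--
**---
--***
***-*
-**--
step 6: --*--
---**
**-*-
--***
***-*
-**--
step 7: --*--
---**
**-**
--*--
***--
-**--
step 8: --*--
---**
**-**
-----
*--*-
-*---
step 9: --*--
---**
**-**
-----
*--**
-*-**
step 10: --*--
---**
**-**
-----
**-**
*-***
step 11: **---
-*-**
**-**
-----
**-**
*-***
step 12: **---
---**
--***
-*---
**-**
*-***
step 13: *****
----*
--***
-*---
**-**
*-***
step 14: --***
*---*
--***
-*---
**-**
*-***
step 15: --***
*----
--*--
-*--*
**-**
*-***
step 16: --***
*----
--*-*
-*-*-
**-*-
*-***

15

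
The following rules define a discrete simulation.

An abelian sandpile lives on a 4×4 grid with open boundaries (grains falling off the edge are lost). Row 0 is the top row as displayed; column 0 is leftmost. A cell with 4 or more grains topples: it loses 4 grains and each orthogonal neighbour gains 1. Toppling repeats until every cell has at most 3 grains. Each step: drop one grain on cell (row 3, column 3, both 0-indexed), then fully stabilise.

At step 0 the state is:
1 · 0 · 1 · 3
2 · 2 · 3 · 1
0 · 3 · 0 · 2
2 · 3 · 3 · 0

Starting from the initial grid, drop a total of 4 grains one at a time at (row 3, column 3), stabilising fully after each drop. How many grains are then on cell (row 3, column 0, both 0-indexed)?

k=0  1 · 0 · 1 · 3
2 · 2 · 3 · 1
0 · 3 · 0 · 2
2 · 3 · 3 · 0
k=1  1 · 0 · 1 · 3
2 · 2 · 3 · 1
0 · 3 · 0 · 2
2 · 3 · 3 · 1
k=2  1 · 0 · 1 · 3
2 · 2 · 3 · 1
0 · 3 · 0 · 2
2 · 3 · 3 · 2
k=3  1 · 0 · 1 · 3
2 · 2 · 3 · 1
0 · 3 · 0 · 2
2 · 3 · 3 · 3
k=4  1 · 0 · 1 · 3
2 · 3 · 3 · 1
1 · 0 · 2 · 3
3 · 1 · 1 · 1

3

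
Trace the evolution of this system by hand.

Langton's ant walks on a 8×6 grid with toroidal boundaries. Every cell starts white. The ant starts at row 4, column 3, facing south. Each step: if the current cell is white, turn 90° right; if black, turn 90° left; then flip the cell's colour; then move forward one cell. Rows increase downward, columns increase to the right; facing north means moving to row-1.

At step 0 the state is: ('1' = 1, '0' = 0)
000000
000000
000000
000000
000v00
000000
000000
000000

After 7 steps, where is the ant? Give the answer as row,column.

0) 000000
000000
000000
000000
000v00
000000
000000
000000
1) 000000
000000
000000
000000
00<100
000000
000000
000000
2) 000000
000000
000000
00^000
001100
000000
000000
000000
3) 000000
000000
000000
001>00
001100
000000
000000
000000
4) 000000
000000
000000
001100
001v00
000000
000000
000000
5) 000000
000000
000000
001100
0010>0
000000
000000
000000
6) 000000
000000
000000
001100
001010
0000v0
000000
000000
7) 000000
000000
000000
001100
001010
000<10
000000
000000

5,3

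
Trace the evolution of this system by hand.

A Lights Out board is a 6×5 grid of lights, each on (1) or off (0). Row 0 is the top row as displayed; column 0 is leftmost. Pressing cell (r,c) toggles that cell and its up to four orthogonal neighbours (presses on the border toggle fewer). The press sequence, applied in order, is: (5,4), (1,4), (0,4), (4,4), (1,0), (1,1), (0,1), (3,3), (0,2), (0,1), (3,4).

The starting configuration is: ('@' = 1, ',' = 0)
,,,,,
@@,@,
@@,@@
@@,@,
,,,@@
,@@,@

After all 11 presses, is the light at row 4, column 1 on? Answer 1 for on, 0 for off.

k=0  ,,,,,
@@,@,
@@,@@
@@,@,
,,,@@
,@@,@
k=1  ,,,,,
@@,@,
@@,@@
@@,@,
,,,@,
,@@@,
k=2  ,,,,@
@@,,@
@@,@,
@@,@,
,,,@,
,@@@,
k=3  ,,,@,
@@,,,
@@,@,
@@,@,
,,,@,
,@@@,
k=4  ,,,@,
@@,,,
@@,@,
@@,@@
,,,,@
,@@@@
k=5  @,,@,
,,,,,
,@,@,
@@,@@
,,,,@
,@@@@
k=6  @@,@,
@@@,,
,,,@,
@@,@@
,,,,@
,@@@@
k=7  ,,@@,
@,@,,
,,,@,
@@,@@
,,,,@
,@@@@
k=8  ,,@@,
@,@,,
,,,,,
@@@,,
,,,@@
,@@@@
k=9  ,@,,,
@,,,,
,,,,,
@@@,,
,,,@@
,@@@@
k=10  @,@,,
@@,,,
,,,,,
@@@,,
,,,@@
,@@@@
k=11  @,@,,
@@,,,
,,,,@
@@@@@
,,,@,
,@@@@

0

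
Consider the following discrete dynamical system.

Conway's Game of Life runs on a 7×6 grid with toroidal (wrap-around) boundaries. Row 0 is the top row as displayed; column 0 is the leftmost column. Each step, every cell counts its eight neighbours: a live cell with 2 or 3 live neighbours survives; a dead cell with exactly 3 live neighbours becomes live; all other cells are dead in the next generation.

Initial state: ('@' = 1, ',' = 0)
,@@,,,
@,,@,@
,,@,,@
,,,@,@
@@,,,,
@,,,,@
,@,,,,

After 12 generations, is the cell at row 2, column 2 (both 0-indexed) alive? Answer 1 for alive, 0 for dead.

k=0  ,@@,,,
@,,@,@
,,@,,@
,,,@,@
@@,,,,
@,,,,@
,@,,,,
k=1  ,@@,,,
@,,@@@
,,@@,@
,@@,@@
,@,,@,
,,,,,@
,@@,,,
k=2  ,,,,@@
@,,,,@
,,,,,,
,@,,,@
,@@@@,
@@@,,,
@@@,,,
k=3  ,,,,@,
@,,,@@
,,,,,@
@@,@@,
,,,@@@
,,,,,@
,,@@,,
k=4  ,,,,@,
@,,,@,
,@,@,,
@,@@,,
,,@@,,
,,@,,@
,,,@@,
k=5  ,,,,@,
,,,@@@
@@,@@@
,,,,@,
,,,,@,
,,@,,,
,,,@@@
k=6  ,,,,,,
,,@,,,
@,@,,,
@,,,,,
,,,@,,
,,,,,@
,,,@@@
k=7  ,,,@@,
,@,,,,
,,,,,,
,@,,,,
,,,,,,
,,,@,@
,,,,@@
k=8  ,,,@@@
,,,,,,
,,,,,,
,,,,,,
,,,,,,
,,,,,@
,,,,,@
k=9  ,,,,@@
,,,,@,
,,,,,,
,,,,,,
,,,,,,
,,,,,,
@,,,,@
k=10  @,,,@,
,,,,@@
,,,,,,
,,,,,,
,,,,,,
,,,,,,
@,,,@@
k=11  @,,@,,
,,,,@@
,,,,,,
,,,,,,
,,,,,,
,,,,,@
@,,,@,
k=12  @,,@,,
,,,,@@
,,,,,,
,,,,,,
,,,,,,
,,,,,@
@,,,@,

0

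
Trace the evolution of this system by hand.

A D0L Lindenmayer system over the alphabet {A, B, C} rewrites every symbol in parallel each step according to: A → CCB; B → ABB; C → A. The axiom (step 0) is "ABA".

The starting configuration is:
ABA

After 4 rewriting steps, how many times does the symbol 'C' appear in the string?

t=0: ABA
t=1: CCBABBCCB
t=2: AAABBCCBABBABBAAABB
t=3: CCBCCBCCBABBABBAAABBCCBABBABBCCBABBABBCCBCCBCCBABBABB
t=4: AAABBAAABBAAABBCCBABBABBCCBABBABBCCBCCBCCBABBABBAAABBCCBAB…BBAAABBCCBABBABBCCBABBABBAAABBAAABBAAABBCCBABBABBCCBABBABB  (len 127)

22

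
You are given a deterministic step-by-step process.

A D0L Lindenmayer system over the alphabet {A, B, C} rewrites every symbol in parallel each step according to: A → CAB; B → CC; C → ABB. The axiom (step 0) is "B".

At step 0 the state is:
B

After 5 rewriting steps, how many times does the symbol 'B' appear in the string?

24

t=0: B
t=1: CC
t=2: ABBABB
t=3: CABCCCCCABCCCC
t=4: ABBCABCCABBABBABBABBABBCABCCABBABBABBABB
t=5: CABCCCCABBCABCCABBABBCABCCCCCABCCCCCABCCCCCABCCCCCABCCCCABBCABCCABBABBCABCCCCCABCCCCCABCCCCCABCCCC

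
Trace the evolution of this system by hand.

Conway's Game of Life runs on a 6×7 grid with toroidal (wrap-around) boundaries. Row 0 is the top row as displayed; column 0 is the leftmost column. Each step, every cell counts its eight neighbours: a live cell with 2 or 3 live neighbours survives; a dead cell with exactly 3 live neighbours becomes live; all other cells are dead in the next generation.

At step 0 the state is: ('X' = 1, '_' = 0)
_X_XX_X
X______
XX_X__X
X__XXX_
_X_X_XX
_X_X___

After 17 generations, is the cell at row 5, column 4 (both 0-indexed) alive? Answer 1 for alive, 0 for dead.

0

t=0: _X_XX_X
X______
XX_X__X
X__XXX_
_X_X_XX
_X_X___
t=1: _X_XX__
___XXX_
_XXX_X_
___X___
_X_X_XX
_X_X__X
t=2: X______
_X___X_
_____X_
XX_X_XX
___X_XX
_X_X__X
t=3: XXX___X
______X
_XX__X_
X_X____
_X_X___
__X_XXX
t=4: _XXX___
_____XX
XXX___X
X__X___
XX_XXXX
____XXX
t=5: X_XX___
___X_XX
_XX__X_
___X___
_XXX___
_______
t=6: __XXX_X
X__X_XX
__XX_XX
___XX__
__XX___
_______
t=7: X_XXX_X
XX_____
X_X____
_____X_
__XXX__
____X__
t=8: X_XXXXX
_______
X_____X
_XX_X__
___XXX_
_X_____
t=9: XXXXXXX
_X_XX__
XX_____
XXX_X_X
_X_XXX_
XX_____
t=10: _____XX
_______
____XXX
____X_X
___XXX_
_______
t=11: _______
____X__
____X_X
______X
___XXX_
______X
t=12: _______
_____X_
_______
___X__X
____XXX
____XX_
t=13: ____XX_
_______
_______
____X_X
___X__X
____X_X
t=14: ____XX_
_______
_______
_____X_
X__XX_X
___XX_X
t=15: ___XXX_
_______
_______
____XXX
X__X__X
X_____X
t=16: ____XXX
____X__
_____X_
X___XXX
____X__
X__X___
t=17: ___XXXX
____X_X
_______
____X_X
X__XX__
___X__X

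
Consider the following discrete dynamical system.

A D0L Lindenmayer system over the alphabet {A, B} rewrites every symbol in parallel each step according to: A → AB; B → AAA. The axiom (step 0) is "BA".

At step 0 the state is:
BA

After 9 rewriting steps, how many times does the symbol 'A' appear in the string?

gen 0: BA
gen 1: AAAAB
gen 2: ABABABABAAA
gen 3: ABAAAABAAAABAAAABAAAABABAB
gen 4: ABAAAABABABABAAAABABABABAAAABABABABAAAABABABABAAAABAAAABAAA
gen 5: ABAAAABABABABAAAABAAAABAAAABAAAABABABABAAAABAAAABAAAABAAAA…BAAAABABABABAAAABAAAABAAAABAAAABABABABAAAABABABABAAAABABAB  (len 137)
gen 6: ABAAAABABABABAAAABAAAABAAAABAAAABABABABAAAABABABABAAAABABA…AABAAAABAAAABABABABAAAABAAAABAAAABAAAABABABABAAAABAAAABAAA  (len 314)
gen 7: ABAAAABABABABAAAABAAAABAAAABAAAABABABABAAAABABABABAAAABABA…BAAAABABABABAAAABAAAABAAAABAAAABABABABAAAABABABABAAAABABAB  (len 725)
gen 8: ABAAAABABABABAAAABAAAABAAAABAAAABABABABAAAABABABABAAAABABA…AABAAAABAAAABABABABAAAABAAAABAAAABAAAABABABABAAAABAAAABAAA  (len 1667)
gen 9: ABAAAABABABABAAAABAAAABAAAABAAAABABABABAAAABABABABAAAABABA…BAAAABABABABAAAABAAAABAAAABAAAABABABABAAAABABABABAAAABABAB  (len 3842)

2683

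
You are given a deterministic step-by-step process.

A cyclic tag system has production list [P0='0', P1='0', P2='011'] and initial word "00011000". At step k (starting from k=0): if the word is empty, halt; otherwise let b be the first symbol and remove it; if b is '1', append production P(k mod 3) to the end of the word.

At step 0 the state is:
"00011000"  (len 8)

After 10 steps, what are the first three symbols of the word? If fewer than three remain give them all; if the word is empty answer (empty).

k=0  "00011000"  (len 8)
k=1  "0011000"  (len 7)
k=2  "011000"  (len 6)
k=3  "11000"  (len 5)
k=4  "10000"  (len 5)
k=5  "00000"  (len 5)
k=6  "0000"  (len 4)
k=7  "000"  (len 3)
k=8  "00"  (len 2)
k=9  "0"  (len 1)
k=10  (halted — word empty)

(empty)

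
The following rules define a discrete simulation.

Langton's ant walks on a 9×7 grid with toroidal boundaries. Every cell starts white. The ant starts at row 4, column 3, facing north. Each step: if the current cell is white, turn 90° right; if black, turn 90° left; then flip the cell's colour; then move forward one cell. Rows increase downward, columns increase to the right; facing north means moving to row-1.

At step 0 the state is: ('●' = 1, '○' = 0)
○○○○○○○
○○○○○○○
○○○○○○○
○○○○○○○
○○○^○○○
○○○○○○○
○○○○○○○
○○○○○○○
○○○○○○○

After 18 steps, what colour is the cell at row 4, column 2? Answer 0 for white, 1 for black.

gen 0: ○○○○○○○
○○○○○○○
○○○○○○○
○○○○○○○
○○○^○○○
○○○○○○○
○○○○○○○
○○○○○○○
○○○○○○○
gen 1: ○○○○○○○
○○○○○○○
○○○○○○○
○○○○○○○
○○○●>○○
○○○○○○○
○○○○○○○
○○○○○○○
○○○○○○○
gen 2: ○○○○○○○
○○○○○○○
○○○○○○○
○○○○○○○
○○○●●○○
○○○○v○○
○○○○○○○
○○○○○○○
○○○○○○○
gen 3: ○○○○○○○
○○○○○○○
○○○○○○○
○○○○○○○
○○○●●○○
○○○<●○○
○○○○○○○
○○○○○○○
○○○○○○○
gen 4: ○○○○○○○
○○○○○○○
○○○○○○○
○○○○○○○
○○○^●○○
○○○●●○○
○○○○○○○
○○○○○○○
○○○○○○○
gen 5: ○○○○○○○
○○○○○○○
○○○○○○○
○○○○○○○
○○<○●○○
○○○●●○○
○○○○○○○
○○○○○○○
○○○○○○○
gen 6: ○○○○○○○
○○○○○○○
○○○○○○○
○○^○○○○
○○●○●○○
○○○●●○○
○○○○○○○
○○○○○○○
○○○○○○○
gen 7: ○○○○○○○
○○○○○○○
○○○○○○○
○○●>○○○
○○●○●○○
○○○●●○○
○○○○○○○
○○○○○○○
○○○○○○○
gen 8: ○○○○○○○
○○○○○○○
○○○○○○○
○○●●○○○
○○●v●○○
○○○●●○○
○○○○○○○
○○○○○○○
○○○○○○○
gen 9: ○○○○○○○
○○○○○○○
○○○○○○○
○○●●○○○
○○<●●○○
○○○●●○○
○○○○○○○
○○○○○○○
○○○○○○○
gen 10: ○○○○○○○
○○○○○○○
○○○○○○○
○○●●○○○
○○○●●○○
○○v●●○○
○○○○○○○
○○○○○○○
○○○○○○○
gen 11: ○○○○○○○
○○○○○○○
○○○○○○○
○○●●○○○
○○○●●○○
○<●●●○○
○○○○○○○
○○○○○○○
○○○○○○○
gen 12: ○○○○○○○
○○○○○○○
○○○○○○○
○○●●○○○
○^○●●○○
○●●●●○○
○○○○○○○
○○○○○○○
○○○○○○○
gen 13: ○○○○○○○
○○○○○○○
○○○○○○○
○○●●○○○
○●>●●○○
○●●●●○○
○○○○○○○
○○○○○○○
○○○○○○○
gen 14: ○○○○○○○
○○○○○○○
○○○○○○○
○○●●○○○
○●●●●○○
○●v●●○○
○○○○○○○
○○○○○○○
○○○○○○○
gen 15: ○○○○○○○
○○○○○○○
○○○○○○○
○○●●○○○
○●●●●○○
○●○>●○○
○○○○○○○
○○○○○○○
○○○○○○○
gen 16: ○○○○○○○
○○○○○○○
○○○○○○○
○○●●○○○
○●●^●○○
○●○○●○○
○○○○○○○
○○○○○○○
○○○○○○○
gen 17: ○○○○○○○
○○○○○○○
○○○○○○○
○○●●○○○
○●<○●○○
○●○○●○○
○○○○○○○
○○○○○○○
○○○○○○○
gen 18: ○○○○○○○
○○○○○○○
○○○○○○○
○○●●○○○
○●○○●○○
○●v○●○○
○○○○○○○
○○○○○○○
○○○○○○○

0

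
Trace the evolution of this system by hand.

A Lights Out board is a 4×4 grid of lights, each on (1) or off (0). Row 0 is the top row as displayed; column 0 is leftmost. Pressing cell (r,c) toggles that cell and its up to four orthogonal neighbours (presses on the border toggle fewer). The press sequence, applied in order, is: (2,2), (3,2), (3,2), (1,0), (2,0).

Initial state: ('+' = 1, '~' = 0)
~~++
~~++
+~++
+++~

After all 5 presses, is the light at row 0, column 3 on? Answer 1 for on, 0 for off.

[0] ~~++
~~++
+~++
+++~
[1] ~~++
~~~+
++~~
++~~
[2] ~~++
~~~+
+++~
+~++
[3] ~~++
~~~+
++~~
++~~
[4] +~++
++~+
~+~~
++~~
[5] +~++
~+~+
+~~~
~+~~

1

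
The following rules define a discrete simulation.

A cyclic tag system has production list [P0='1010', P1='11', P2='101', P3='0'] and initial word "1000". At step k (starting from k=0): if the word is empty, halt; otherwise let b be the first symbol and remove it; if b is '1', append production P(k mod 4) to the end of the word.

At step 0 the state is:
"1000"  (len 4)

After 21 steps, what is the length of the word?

k=0  "1000"  (len 4)
k=1  "0001010"  (len 7)
k=2  "001010"  (len 6)
k=3  "01010"  (len 5)
k=4  "1010"  (len 4)
k=5  "0101010"  (len 7)
k=6  "101010"  (len 6)
k=7  "01010101"  (len 8)
k=8  "1010101"  (len 7)
k=9  "0101011010"  (len 10)
k=10  "101011010"  (len 9)
k=11  "01011010101"  (len 11)
k=12  "1011010101"  (len 10)
k=13  "0110101011010"  (len 13)
k=14  "110101011010"  (len 12)
k=15  "10101011010101"  (len 14)
k=16  "01010110101010"  (len 14)
k=17  "1010110101010"  (len 13)
k=18  "01011010101011"  (len 14)
k=19  "1011010101011"  (len 13)
k=20  "0110101010110"  (len 13)
k=21  "110101010110"  (len 12)

12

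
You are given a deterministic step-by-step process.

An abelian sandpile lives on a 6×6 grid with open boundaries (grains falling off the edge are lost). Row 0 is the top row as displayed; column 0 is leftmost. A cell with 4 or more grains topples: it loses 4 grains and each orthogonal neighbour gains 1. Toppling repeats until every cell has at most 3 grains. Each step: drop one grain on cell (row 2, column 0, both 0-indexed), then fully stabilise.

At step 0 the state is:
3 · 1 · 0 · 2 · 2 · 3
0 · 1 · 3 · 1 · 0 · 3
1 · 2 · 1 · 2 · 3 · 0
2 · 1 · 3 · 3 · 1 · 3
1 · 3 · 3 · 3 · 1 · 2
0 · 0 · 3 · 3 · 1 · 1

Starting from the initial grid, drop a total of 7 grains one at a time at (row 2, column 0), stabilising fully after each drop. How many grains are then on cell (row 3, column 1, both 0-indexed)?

t=0: 3 · 1 · 0 · 2 · 2 · 3
0 · 1 · 3 · 1 · 0 · 3
1 · 2 · 1 · 2 · 3 · 0
2 · 1 · 3 · 3 · 1 · 3
1 · 3 · 3 · 3 · 1 · 2
0 · 0 · 3 · 3 · 1 · 1
t=1: 3 · 1 · 0 · 2 · 2 · 3
0 · 1 · 3 · 1 · 0 · 3
2 · 2 · 1 · 2 · 3 · 0
2 · 1 · 3 · 3 · 1 · 3
1 · 3 · 3 · 3 · 1 · 2
0 · 0 · 3 · 3 · 1 · 1
t=2: 3 · 1 · 0 · 2 · 2 · 3
0 · 1 · 3 · 1 · 0 · 3
3 · 2 · 1 · 2 · 3 · 0
2 · 1 · 3 · 3 · 1 · 3
1 · 3 · 3 · 3 · 1 · 2
0 · 0 · 3 · 3 · 1 · 1
t=3: 3 · 1 · 0 · 2 · 2 · 3
1 · 1 · 3 · 1 · 0 · 3
0 · 3 · 1 · 2 · 3 · 0
3 · 1 · 3 · 3 · 1 · 3
1 · 3 · 3 · 3 · 1 · 2
0 · 0 · 3 · 3 · 1 · 1
t=4: 3 · 1 · 0 · 2 · 2 · 3
1 · 1 · 3 · 1 · 0 · 3
1 · 3 · 1 · 2 · 3 · 0
3 · 1 · 3 · 3 · 1 · 3
1 · 3 · 3 · 3 · 1 · 2
0 · 0 · 3 · 3 · 1 · 1
t=5: 3 · 1 · 0 · 2 · 2 · 3
1 · 1 · 3 · 1 · 0 · 3
2 · 3 · 1 · 2 · 3 · 0
3 · 1 · 3 · 3 · 1 · 3
1 · 3 · 3 · 3 · 1 · 2
0 · 0 · 3 · 3 · 1 · 1
t=6: 3 · 1 · 0 · 2 · 2 · 3
1 · 1 · 3 · 1 · 0 · 3
3 · 3 · 1 · 2 · 3 · 0
3 · 1 · 3 · 3 · 1 · 3
1 · 3 · 3 · 3 · 1 · 2
0 · 0 · 3 · 3 · 1 · 1
t=7: 3 · 1 · 0 · 2 · 2 · 3
2 · 2 · 3 · 1 · 0 · 3
2 · 0 · 2 · 2 · 3 · 0
0 · 3 · 3 · 3 · 1 · 3
2 · 3 · 3 · 3 · 1 · 2
0 · 0 · 3 · 3 · 1 · 1

3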